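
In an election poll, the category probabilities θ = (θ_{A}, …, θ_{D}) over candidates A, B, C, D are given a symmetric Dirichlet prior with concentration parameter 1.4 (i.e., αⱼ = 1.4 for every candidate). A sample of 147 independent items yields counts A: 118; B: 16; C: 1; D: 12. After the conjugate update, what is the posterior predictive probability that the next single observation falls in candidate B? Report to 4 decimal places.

0.1140

The Dirichlet prior is conjugate to the Multinomial likelihood: each posterior αⱼ = prior αⱼ + observed count nⱼ.
Posterior concentration: (119.4, 17.4, 2.4, 13.4), total = 152.6.
P(next = B | data) = α_{B}/Σα = 0.1140.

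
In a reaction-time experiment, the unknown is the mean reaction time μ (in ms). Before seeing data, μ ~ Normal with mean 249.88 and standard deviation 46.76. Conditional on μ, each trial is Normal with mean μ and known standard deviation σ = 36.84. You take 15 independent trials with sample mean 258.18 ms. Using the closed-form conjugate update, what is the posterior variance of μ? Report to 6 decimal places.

86.883721

For Normal data with known variance σ², a Normal(μ₀, σ₀²) prior on μ is conjugate. Posterior precision = 1/σ₀² + n/σ²; posterior mean is the precision-weighted average of μ₀ and x̄.
σ₀² = 46.76² = 2186.4976, σ² = 36.84² = 1357.1856; σ² + n·σ₀² = 1357.1856 + 15·2186.4976 = 34154.6496.
Posterior precision = 1/σ₀² + n/σ² = 1/2186.4976 + 15/1357.1856 = (σ² + n·σ₀²)/(σ₀²σ²) = 34154.6496/(2186.4976·1357.1856); posterior variance σₙ² = σ₀²σ²/(σ² + n·σ₀²) = 2186.4976·1357.1856/34154.6496 = 86.883721.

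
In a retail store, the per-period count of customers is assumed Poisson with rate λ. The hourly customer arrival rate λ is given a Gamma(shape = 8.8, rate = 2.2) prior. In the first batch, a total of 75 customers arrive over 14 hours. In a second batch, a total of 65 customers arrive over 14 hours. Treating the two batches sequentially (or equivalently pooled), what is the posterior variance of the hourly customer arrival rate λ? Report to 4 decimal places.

0.1632

With a Gamma(shape α, rate β) prior, the Poisson likelihood is conjugate: the posterior is Gamma(α + ΣXᵢ, β + n).
After batch 1: Gamma(α+S, β+n) = Gamma(8.8+75, 2.2+14) = Gamma(83.8, 16.2).
After batch 2: Gamma(α+S, β+n) = Gamma(83.8+65, 16.2+14) = Gamma(148.8, 30.2).
Var = α/β² = 148.8/30.2² = 0.1632.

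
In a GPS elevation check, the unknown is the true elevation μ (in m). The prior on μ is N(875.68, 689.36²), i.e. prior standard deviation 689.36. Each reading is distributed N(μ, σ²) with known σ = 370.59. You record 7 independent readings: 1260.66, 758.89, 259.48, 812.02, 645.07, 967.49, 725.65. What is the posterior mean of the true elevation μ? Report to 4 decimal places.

779.5763

For Normal data with known variance σ², a Normal(μ₀, σ₀²) prior on μ is conjugate. Posterior precision = 1/σ₀² + n/σ²; posterior mean is the precision-weighted average of μ₀ and x̄.
Σxᵢ = 1260.66 + 758.89 + 259.48 + 812.02 + 645.07 + 967.49 + 725.65 = 5429.26, so n·x̄ = 5429.26.
σ₀² = 689.36² = 475217.2096, σ² = 370.59² = 137336.9481; σ² + n·σ₀² = 137336.9481 + 7·475217.2096 = 3463857.4153.
Posterior mean = (μ₀/σ₀² + n·x̄/σ²)/(1/σ₀² + n/σ²) = (σ²·μ₀ + σ₀²·n·x̄)/(σ² + n·σ₀²) = (137336.9481·875.68 + 475217.2096·5429.26)/3463857.4153 = 2700341006.105104/3463857.4153 = 779.5763.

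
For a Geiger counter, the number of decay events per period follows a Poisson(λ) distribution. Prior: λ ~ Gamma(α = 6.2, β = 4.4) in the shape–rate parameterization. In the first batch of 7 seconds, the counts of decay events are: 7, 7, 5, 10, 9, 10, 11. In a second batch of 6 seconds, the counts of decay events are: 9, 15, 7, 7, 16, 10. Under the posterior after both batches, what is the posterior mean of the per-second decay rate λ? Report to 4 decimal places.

7.4253

With a Gamma(shape α, rate β) prior, the Poisson likelihood is conjugate: the posterior is Gamma(α + ΣXᵢ, β + n).
Batch 1: sum of counts S = 59 over n = 7 seconds.
After batch 1: Gamma(α+S, β+n) = Gamma(6.2+59, 4.4+7) = Gamma(65.2, 11.4).
Batch 2: sum of counts S = 64 over n = 6 seconds.
After batch 2: Gamma(α+S, β+n) = Gamma(65.2+64, 11.4+6) = Gamma(129.2, 17.4).
Posterior mean = α/β = 129.2/17.4 = 7.4253.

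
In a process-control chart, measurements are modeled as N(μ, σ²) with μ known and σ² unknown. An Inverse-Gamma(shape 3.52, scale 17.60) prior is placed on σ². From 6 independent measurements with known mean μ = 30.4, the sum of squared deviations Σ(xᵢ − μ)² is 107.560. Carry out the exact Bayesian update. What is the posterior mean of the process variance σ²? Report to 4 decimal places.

With known mean μ and an Inverse-Gamma(α, β) prior on σ², the Normal likelihood is conjugate: posterior is Inv-Gamma(α + n/2, β + Σ(xᵢ−μ)²/2).
Posterior: Inv-Gamma(3.52 + 6/2, 17.60 + 107.560/2) = Inv-Gamma(6.52, 71.3800).
E[σ²|data] = β/(α−1) = 71.3800/5.52 = 12.9312.

12.9312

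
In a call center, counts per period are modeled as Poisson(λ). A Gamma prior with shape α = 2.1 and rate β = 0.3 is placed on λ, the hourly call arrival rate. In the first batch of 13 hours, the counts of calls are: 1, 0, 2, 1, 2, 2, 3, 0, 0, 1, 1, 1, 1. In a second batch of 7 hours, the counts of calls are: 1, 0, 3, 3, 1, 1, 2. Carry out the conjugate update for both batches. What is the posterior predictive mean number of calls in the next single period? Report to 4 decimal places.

With a Gamma(shape α, rate β) prior, the Poisson likelihood is conjugate: the posterior is Gamma(α + ΣXᵢ, β + n).
Batch 1: sum of counts S = 15 over n = 13 hours.
After batch 1: Gamma(α+S, β+n) = Gamma(2.1+15, 0.3+13) = Gamma(17.1, 13.3).
Batch 2: sum of counts S = 11 over n = 7 hours.
After batch 2: Gamma(α+S, β+n) = Gamma(17.1+11, 13.3+7) = Gamma(28.1, 20.3).
The predictive distribution for one future period is NegBinom with mean α/β = 1.3842.

1.3842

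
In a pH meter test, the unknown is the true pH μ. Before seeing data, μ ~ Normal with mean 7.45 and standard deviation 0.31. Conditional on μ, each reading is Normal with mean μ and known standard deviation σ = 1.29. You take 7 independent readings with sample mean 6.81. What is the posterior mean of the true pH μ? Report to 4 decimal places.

7.2658

For Normal data with known variance σ², a Normal(μ₀, σ₀²) prior on μ is conjugate. Posterior precision = 1/σ₀² + n/σ²; posterior mean is the precision-weighted average of μ₀ and x̄.
n·x̄ = 7·6.81 = 47.67.
σ₀² = 0.31² = 0.0961, σ² = 1.29² = 1.6641; σ² + n·σ₀² = 1.6641 + 7·0.0961 = 2.3368.
Posterior mean = (μ₀/σ₀² + n·x̄/σ²)/(1/σ₀² + n/σ²) = (σ²·μ₀ + σ₀²·n·x̄)/(σ² + n·σ₀²) = (1.6641·7.45 + 0.0961·47.67)/2.3368 = 16.978632/2.3368 = 7.2658.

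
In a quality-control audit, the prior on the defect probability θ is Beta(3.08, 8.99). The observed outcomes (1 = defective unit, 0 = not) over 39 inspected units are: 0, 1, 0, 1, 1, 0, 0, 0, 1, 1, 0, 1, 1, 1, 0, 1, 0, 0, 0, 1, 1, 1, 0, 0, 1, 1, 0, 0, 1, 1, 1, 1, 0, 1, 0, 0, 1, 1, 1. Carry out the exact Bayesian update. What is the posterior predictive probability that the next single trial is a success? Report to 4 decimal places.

0.4911

The Beta prior is conjugate to a Binomial/Bernoulli likelihood; the update adds successes to α and failures to β.
Posterior: Beta(α+k, β+n−k) = Beta(3.08+22, 8.99+17) = Beta(25.08, 25.99).
For a single future Bernoulli trial, P(success | data) = α/(α+β) = 0.4911.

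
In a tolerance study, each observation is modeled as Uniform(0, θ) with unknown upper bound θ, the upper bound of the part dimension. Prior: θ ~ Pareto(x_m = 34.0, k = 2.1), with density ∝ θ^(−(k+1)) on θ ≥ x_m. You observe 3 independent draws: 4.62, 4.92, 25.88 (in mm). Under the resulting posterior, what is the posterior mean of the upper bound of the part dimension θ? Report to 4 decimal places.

42.2927

A Pareto(scale x_m, shape k) prior on the upper bound θ of Uniform(0, θ) is conjugate: posterior is Pareto(max(x_m, max xᵢ), k + n).
Sample maximum = 25.88; prior scale x_m = 34.0 → posterior scale = max = 34.00.
Posterior shape = 2.1 + 3 = 5.1.
E[θ|data] = k·x_m/(k−1) = 5.1·34.00/4.1 = 42.2927.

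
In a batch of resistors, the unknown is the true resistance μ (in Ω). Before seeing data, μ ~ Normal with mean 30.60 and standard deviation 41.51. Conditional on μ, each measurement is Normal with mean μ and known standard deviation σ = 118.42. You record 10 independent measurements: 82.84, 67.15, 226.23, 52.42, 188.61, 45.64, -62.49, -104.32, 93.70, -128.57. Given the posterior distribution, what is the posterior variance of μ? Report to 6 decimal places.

773.123045

For Normal data with known variance σ², a Normal(μ₀, σ₀²) prior on μ is conjugate. Posterior precision = 1/σ₀² + n/σ²; posterior mean is the precision-weighted average of μ₀ and x̄.
σ₀² = 41.51² = 1723.0801, σ² = 118.42² = 14023.2964; σ² + n·σ₀² = 14023.2964 + 10·1723.0801 = 31254.0974.
Posterior precision = 1/σ₀² + n/σ² = 1/1723.0801 + 10/14023.2964 = (σ² + n·σ₀²)/(σ₀²σ²) = 31254.0974/(1723.0801·14023.2964); posterior variance σₙ² = σ₀²σ²/(σ² + n·σ₀²) = 1723.0801·14023.2964/31254.0974 = 773.123045.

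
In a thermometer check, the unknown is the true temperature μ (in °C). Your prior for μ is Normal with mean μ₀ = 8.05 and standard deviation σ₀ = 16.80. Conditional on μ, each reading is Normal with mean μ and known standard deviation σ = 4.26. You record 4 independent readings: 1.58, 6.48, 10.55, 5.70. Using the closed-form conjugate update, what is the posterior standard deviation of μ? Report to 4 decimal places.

2.1131

For Normal data with known variance σ², a Normal(μ₀, σ₀²) prior on μ is conjugate. Posterior precision = 1/σ₀² + n/σ²; posterior mean is the precision-weighted average of μ₀ and x̄.
σ₀² = 16.80² = 282.24, σ² = 4.26² = 18.1476; σ² + n·σ₀² = 18.1476 + 4·282.24 = 1147.1076.
Posterior precision = 1/σ₀² + n/σ² = 1/282.24 + 4/18.1476 = (σ² + n·σ₀²)/(σ₀²σ²) = 1147.1076/(282.24·18.1476); posterior variance σₙ² = σ₀²σ²/(σ² + n·σ₀²) = 282.24·18.1476/1147.1076 = 4.465125.
Posterior SD = √σₙ² = √(282.24·18.1476/1147.1076) = 2.1131.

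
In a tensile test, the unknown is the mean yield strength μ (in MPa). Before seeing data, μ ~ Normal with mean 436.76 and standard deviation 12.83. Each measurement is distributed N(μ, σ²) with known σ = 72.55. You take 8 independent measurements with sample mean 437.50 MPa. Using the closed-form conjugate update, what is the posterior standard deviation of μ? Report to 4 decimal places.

For Normal data with known variance σ², a Normal(μ₀, σ₀²) prior on μ is conjugate. Posterior precision = 1/σ₀² + n/σ²; posterior mean is the precision-weighted average of μ₀ and x̄.
σ₀² = 12.83² = 164.6089, σ² = 72.55² = 5263.5025; σ² + n·σ₀² = 5263.5025 + 8·164.6089 = 6580.3737.
Posterior precision = 1/σ₀² + n/σ² = 1/164.6089 + 8/5263.5025 = (σ² + n·σ₀²)/(σ₀²σ²) = 6580.3737/(164.6089·5263.5025); posterior variance σₙ² = σ₀²σ²/(σ² + n·σ₀²) = 164.6089·5263.5025/6580.3737 = 131.667196.
Posterior SD = √σₙ² = √(164.6089·5263.5025/6580.3737) = 11.4746.

11.4746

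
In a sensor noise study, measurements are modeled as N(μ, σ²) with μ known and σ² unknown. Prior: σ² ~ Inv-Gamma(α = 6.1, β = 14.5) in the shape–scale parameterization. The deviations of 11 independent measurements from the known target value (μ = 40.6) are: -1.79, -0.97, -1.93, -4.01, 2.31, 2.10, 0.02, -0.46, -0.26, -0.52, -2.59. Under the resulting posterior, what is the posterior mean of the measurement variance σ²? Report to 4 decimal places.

With known mean μ and an Inverse-Gamma(α, β) prior on σ², the Normal likelihood is conjugate: posterior is Inv-Gamma(α + n/2, β + Σ(xᵢ−μ)²/2).
Σ(xᵢ−μ)² = (-1.79)² + (-0.97)² + (-1.93)² + (-4.01)² + (2.31)² + (2.10)² + (0.02)² + (-0.46)² + (-0.26)² + (-0.52)² + (-2.59)² = 40.9542.
Posterior: Inv-Gamma(6.1 + 11/2, 14.5 + 40.9542/2) = Inv-Gamma(11.60, 34.97710).
E[σ²|data] = β/(α−1) = 34.97710/10.60 = 3.2997.

3.2997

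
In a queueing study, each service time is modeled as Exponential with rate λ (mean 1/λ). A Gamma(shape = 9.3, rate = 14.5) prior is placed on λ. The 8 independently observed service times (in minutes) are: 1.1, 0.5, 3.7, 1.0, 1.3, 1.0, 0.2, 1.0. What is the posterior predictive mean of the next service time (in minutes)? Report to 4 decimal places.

1.4908

With a Gamma(shape α, rate β) prior on the exponential rate λ, the posterior after n observations with total T = Σxᵢ is Gamma(α+n, β+T).
Sum of observations T = 9.8 minutes; n = 8.
Posterior: Gamma(9.3+8, 14.5+9.8) = Gamma(17.3, 24.3).
The predictive distribution for the next observation is Lomax; its mean is β/(α−1) = 24.3/16.3 = 1.4908.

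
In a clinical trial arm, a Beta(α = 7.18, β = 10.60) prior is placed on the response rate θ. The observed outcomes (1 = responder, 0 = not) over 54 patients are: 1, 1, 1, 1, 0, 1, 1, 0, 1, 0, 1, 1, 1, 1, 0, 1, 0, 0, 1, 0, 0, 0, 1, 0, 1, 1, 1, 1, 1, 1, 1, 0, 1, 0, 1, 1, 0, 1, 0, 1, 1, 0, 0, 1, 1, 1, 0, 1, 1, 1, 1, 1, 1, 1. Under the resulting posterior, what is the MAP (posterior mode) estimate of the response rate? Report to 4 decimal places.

0.6188

The Beta prior is conjugate to a Binomial/Bernoulli likelihood; the update adds successes to α and failures to β.
Posterior: Beta(α+k, β+n−k) = Beta(7.18+37, 10.60+17) = Beta(44.18, 27.60).
Mode of Beta(a,b) for a,b>1 is (a−1)/(a+b−2) = 43.18/69.78 = 0.6188.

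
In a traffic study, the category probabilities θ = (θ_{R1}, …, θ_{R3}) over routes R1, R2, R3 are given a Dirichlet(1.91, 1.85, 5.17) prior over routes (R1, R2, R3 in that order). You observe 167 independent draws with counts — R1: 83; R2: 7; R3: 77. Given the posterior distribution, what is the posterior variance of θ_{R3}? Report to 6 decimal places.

0.001407

The Dirichlet prior is conjugate to the Multinomial likelihood: each posterior αⱼ = prior αⱼ + observed count nⱼ.
Posterior concentration: (84.91, 8.85, 82.17), total = 175.93.
Var[θ_j] = α_j(Σα−α_j)/((Σα)²(Σα+1)) = 82.17·93.76/(175.93²·176.93) = 0.001407.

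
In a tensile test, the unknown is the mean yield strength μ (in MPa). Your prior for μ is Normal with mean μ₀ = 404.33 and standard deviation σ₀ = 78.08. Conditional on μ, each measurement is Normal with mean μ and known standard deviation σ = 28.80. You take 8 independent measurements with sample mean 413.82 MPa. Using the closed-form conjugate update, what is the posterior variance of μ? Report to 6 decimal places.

101.946249

For Normal data with known variance σ², a Normal(μ₀, σ₀²) prior on μ is conjugate. Posterior precision = 1/σ₀² + n/σ²; posterior mean is the precision-weighted average of μ₀ and x̄.
σ₀² = 78.08² = 6096.4864, σ² = 28.80² = 829.44; σ² + n·σ₀² = 829.44 + 8·6096.4864 = 49601.3312.
Posterior precision = 1/σ₀² + n/σ² = 1/6096.4864 + 8/829.44 = (σ² + n·σ₀²)/(σ₀²σ²) = 49601.3312/(6096.4864·829.44); posterior variance σₙ² = σ₀²σ²/(σ² + n·σ₀²) = 6096.4864·829.44/49601.3312 = 101.946249.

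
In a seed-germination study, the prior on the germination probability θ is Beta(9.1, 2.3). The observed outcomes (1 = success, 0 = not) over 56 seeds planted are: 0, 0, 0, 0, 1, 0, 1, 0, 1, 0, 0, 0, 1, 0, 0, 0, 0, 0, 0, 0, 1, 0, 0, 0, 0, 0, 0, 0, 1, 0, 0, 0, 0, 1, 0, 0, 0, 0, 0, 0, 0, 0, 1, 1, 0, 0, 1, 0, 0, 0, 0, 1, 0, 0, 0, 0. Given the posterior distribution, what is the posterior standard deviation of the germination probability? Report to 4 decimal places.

0.0553

The Beta prior is conjugate to a Binomial/Bernoulli likelihood; the update adds successes to α and failures to β.
Posterior: Beta(α+k, β+n−k) = Beta(9.1+11, 2.3+45) = Beta(20.1, 47.3).
Var = αβ/((α+β)²(α+β+1)) = 20.1·47.3/(67.4²·68.4) = 0.00305972; SD = √0.00305972 = 0.0553.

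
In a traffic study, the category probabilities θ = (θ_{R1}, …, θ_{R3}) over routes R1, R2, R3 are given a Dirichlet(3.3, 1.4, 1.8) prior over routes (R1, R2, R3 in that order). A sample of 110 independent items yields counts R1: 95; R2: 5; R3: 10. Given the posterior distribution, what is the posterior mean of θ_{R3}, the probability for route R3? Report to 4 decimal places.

The Dirichlet prior is conjugate to the Multinomial likelihood: each posterior αⱼ = prior αⱼ + observed count nⱼ.
Posterior concentration: (98.3, 6.4, 11.8), total = 116.5.
E[θ_{R3}|data] = α_{R3}/Σα = 11.8/116.5 = 0.1013.

0.1013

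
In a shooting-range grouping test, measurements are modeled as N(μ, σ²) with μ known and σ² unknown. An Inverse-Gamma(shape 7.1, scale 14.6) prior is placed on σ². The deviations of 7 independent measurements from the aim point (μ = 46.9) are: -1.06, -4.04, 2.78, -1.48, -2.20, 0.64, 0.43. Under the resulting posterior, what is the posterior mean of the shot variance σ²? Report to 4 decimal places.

With known mean μ and an Inverse-Gamma(α, β) prior on σ², the Normal likelihood is conjugate: posterior is Inv-Gamma(α + n/2, β + Σ(xᵢ−μ)²/2).
Σ(xᵢ−μ)² = (-1.06)² + (-4.04)² + (2.78)² + (-1.48)² + (-2.20)² + (0.64)² + (0.43)² = 32.7985.
Posterior: Inv-Gamma(7.1 + 7/2, 14.6 + 32.7985/2) = Inv-Gamma(10.60, 30.99925).
E[σ²|data] = β/(α−1) = 30.99925/9.60 = 3.2291.

3.2291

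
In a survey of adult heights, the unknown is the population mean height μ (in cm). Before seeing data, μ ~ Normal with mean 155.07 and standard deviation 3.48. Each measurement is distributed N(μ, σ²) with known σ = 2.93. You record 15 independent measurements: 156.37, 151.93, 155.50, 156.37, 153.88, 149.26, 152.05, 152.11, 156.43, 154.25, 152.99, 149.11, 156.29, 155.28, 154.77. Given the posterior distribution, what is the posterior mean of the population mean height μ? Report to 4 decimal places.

153.8312

For Normal data with known variance σ², a Normal(μ₀, σ₀²) prior on μ is conjugate. Posterior precision = 1/σ₀² + n/σ²; posterior mean is the precision-weighted average of μ₀ and x̄.
Σxᵢ = 156.37 + 151.93 + 155.50 + 156.37 + 153.88 + 149.26 + 152.05 + 152.11 + 156.43 + 154.25 + 152.99 + 149.11 + 156.29 + 155.28 + 154.77 = 2306.59, so n·x̄ = 2306.59.
σ₀² = 3.48² = 12.1104, σ² = 2.93² = 8.5849; σ² + n·σ₀² = 8.5849 + 15·12.1104 = 190.2409.
Posterior mean = (μ₀/σ₀² + n·x̄/σ²)/(1/σ₀² + n/σ²) = (σ²·μ₀ + σ₀²·n·x̄)/(σ² + n·σ₀²) = (8.5849·155.07 + 12.1104·2306.59)/190.2409 = 29264.987979/190.2409 = 153.8312.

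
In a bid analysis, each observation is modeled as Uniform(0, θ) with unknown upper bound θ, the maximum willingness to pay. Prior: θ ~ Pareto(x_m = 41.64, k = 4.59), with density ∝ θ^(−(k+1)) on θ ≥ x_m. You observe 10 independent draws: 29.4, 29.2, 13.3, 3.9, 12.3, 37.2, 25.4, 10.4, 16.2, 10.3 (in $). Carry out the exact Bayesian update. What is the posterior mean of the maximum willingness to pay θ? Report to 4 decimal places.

44.7040

A Pareto(scale x_m, shape k) prior on the upper bound θ of Uniform(0, θ) is conjugate: posterior is Pareto(max(x_m, max xᵢ), k + n).
Sample maximum = 37.2; prior scale x_m = 41.64 → posterior scale = max = 41.64.
Posterior shape = 4.59 + 10 = 14.59.
E[θ|data] = k·x_m/(k−1) = 14.59·41.64/13.59 = 44.7040.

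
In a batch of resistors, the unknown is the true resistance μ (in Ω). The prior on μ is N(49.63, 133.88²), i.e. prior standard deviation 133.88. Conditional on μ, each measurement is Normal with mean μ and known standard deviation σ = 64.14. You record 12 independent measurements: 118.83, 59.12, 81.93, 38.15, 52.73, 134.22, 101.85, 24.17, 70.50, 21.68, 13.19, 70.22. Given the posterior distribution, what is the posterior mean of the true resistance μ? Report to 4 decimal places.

For Normal data with known variance σ², a Normal(μ₀, σ₀²) prior on μ is conjugate. Posterior precision = 1/σ₀² + n/σ²; posterior mean is the precision-weighted average of μ₀ and x̄.
Σxᵢ = 118.83 + 59.12 + 81.93 + 38.15 + 52.73 + 134.22 + 101.85 + 24.17 + 70.50 + 21.68 + 13.19 + 70.22 = 786.59, so n·x̄ = 786.59.
σ₀² = 133.88² = 17923.8544, σ² = 64.14² = 4113.9396; σ² + n·σ₀² = 4113.9396 + 12·17923.8544 = 219200.1924.
Posterior mean = (μ₀/σ₀² + n·x̄/σ²)/(1/σ₀² + n/σ²) = (σ²·μ₀ + σ₀²·n·x̄)/(σ² + n·σ₀²) = (4113.9396·49.63 + 17923.8544·786.59)/219200.1924 = 14302899.454844/219200.1924 = 65.2504.

65.2504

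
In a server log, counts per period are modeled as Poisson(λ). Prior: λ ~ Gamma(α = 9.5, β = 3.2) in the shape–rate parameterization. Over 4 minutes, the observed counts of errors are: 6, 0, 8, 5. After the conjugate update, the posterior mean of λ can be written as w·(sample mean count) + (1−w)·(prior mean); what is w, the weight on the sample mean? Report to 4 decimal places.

0.5556

With a Gamma(shape α, rate β) prior, the Poisson likelihood is conjugate: the posterior is Gamma(α + ΣXᵢ, β + n).
Posterior mean = (α₀+S)/(β₀+n) = [n/(β₀+n)]·(S/n) + [β₀/(β₀+n)]·(α₀/β₀), so only n and β₀ enter the weight.
Weight on data w = n/(β₀+n) = 4/(3.2+4) = 4/7.2 = 0.5556.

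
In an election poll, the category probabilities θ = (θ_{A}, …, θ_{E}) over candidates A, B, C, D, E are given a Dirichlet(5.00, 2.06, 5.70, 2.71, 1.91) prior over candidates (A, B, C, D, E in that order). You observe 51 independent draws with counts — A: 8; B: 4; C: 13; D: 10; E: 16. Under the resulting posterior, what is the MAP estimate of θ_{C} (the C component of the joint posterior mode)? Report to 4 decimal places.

The Dirichlet prior is conjugate to the Multinomial likelihood: each posterior αⱼ = prior αⱼ + observed count nⱼ.
Posterior concentration: (13.00, 6.06, 18.70, 12.71, 17.91), total = 68.38.
Joint mode component: (α_{C}−1)/(Σα−K) = 17.70/63.38 = 0.2793.

0.2793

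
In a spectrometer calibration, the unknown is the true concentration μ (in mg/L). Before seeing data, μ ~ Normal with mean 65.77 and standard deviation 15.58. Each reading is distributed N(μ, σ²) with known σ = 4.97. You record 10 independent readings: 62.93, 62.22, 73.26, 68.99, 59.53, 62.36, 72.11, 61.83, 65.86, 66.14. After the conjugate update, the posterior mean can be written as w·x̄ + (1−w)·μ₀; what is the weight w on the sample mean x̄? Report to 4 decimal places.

0.9899

For Normal data with known variance σ², a Normal(μ₀, σ₀²) prior on μ is conjugate. Posterior precision = 1/σ₀² + n/σ²; posterior mean is the precision-weighted average of μ₀ and x̄.
σ₀² = 15.58² = 242.7364, σ² = 4.97² = 24.7009. Prior precision 1/σ₀² = 1/242.7364; data precision n/σ² = 10/24.7009.
w = (n/σ²)/(1/σ₀² + n/σ²) = n·σ₀²/(σ² + n·σ₀²) = 10·242.7364/(24.7009 + 10·242.7364) = 2427.364/2452.0649 = 0.9899.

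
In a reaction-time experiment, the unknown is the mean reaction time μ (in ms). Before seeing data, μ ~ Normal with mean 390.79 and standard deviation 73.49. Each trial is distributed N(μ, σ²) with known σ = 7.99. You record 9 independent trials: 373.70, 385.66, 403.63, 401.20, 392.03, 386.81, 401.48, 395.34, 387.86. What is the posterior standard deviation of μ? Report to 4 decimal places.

For Normal data with known variance σ², a Normal(μ₀, σ₀²) prior on μ is conjugate. Posterior precision = 1/σ₀² + n/σ²; posterior mean is the precision-weighted average of μ₀ and x̄.
σ₀² = 73.49² = 5400.7801, σ² = 7.99² = 63.8401; σ² + n·σ₀² = 63.8401 + 9·5400.7801 = 48670.861.
Posterior precision = 1/σ₀² + n/σ² = 1/5400.7801 + 9/63.8401 = (σ² + n·σ₀²)/(σ₀²σ²) = 48670.861/(5400.7801·63.8401); posterior variance σₙ² = σ₀²σ²/(σ² + n·σ₀²) = 5400.7801·63.8401/48670.861 = 7.084040.
Posterior SD = √σₙ² = √(5400.7801·63.8401/48670.861) = 2.6616.

2.6616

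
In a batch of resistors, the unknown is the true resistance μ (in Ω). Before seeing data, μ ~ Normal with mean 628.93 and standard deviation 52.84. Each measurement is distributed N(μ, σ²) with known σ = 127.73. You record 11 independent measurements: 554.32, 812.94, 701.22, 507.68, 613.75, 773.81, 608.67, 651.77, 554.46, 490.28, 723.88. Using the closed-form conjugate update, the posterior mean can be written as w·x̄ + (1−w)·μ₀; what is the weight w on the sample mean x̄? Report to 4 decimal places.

For Normal data with known variance σ², a Normal(μ₀, σ₀²) prior on μ is conjugate. Posterior precision = 1/σ₀² + n/σ²; posterior mean is the precision-weighted average of μ₀ and x̄.
σ₀² = 52.84² = 2792.0656, σ² = 127.73² = 16314.9529. Prior precision 1/σ₀² = 1/2792.0656; data precision n/σ² = 11/16314.9529.
w = (n/σ²)/(1/σ₀² + n/σ²) = n·σ₀²/(σ² + n·σ₀²) = 11·2792.0656/(16314.9529 + 11·2792.0656) = 30712.7216/47027.6745 = 0.6531.

0.6531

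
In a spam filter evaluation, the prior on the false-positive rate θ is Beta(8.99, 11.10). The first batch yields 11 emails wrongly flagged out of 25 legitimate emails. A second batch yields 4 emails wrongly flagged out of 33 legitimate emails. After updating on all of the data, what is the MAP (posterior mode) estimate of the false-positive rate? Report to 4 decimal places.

0.3021

The Beta prior is conjugate to a Binomial/Bernoulli likelihood; the update adds successes to α and failures to β.
After batch 1: Beta(8.99+11, 11.10+14) = Beta(19.99, 25.10).
After batch 2: Beta(19.99+4, 25.10+29) = Beta(23.99, 54.10).
Mode of Beta(a,b) for a,b>1 is (a−1)/(a+b−2) = 22.99/76.09 = 0.3021.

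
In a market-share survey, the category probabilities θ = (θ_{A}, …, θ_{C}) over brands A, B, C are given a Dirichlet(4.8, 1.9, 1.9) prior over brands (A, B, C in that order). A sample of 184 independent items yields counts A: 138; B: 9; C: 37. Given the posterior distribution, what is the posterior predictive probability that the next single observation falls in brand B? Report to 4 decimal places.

0.0566

The Dirichlet prior is conjugate to the Multinomial likelihood: each posterior αⱼ = prior αⱼ + observed count nⱼ.
Posterior concentration: (142.8, 10.9, 38.9), total = 192.6.
P(next = B | data) = α_{B}/Σα = 0.0566.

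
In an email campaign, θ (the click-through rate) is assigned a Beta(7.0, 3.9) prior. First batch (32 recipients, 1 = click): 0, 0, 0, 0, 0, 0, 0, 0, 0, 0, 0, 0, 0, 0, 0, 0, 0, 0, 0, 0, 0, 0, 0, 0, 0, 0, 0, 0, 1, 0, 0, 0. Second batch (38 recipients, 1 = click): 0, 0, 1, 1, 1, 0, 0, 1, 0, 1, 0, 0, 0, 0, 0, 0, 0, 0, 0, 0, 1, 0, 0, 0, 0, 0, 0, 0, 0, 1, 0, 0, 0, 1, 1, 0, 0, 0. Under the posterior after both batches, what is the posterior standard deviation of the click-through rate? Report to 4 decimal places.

0.0450

The Beta prior is conjugate to a Binomial/Bernoulli likelihood; the update adds successes to α and failures to β.
After batch 1: Beta(7.0+1, 3.9+31) = Beta(8.0, 34.9).
After batch 2: Beta(8.0+9, 34.9+29) = Beta(17.0, 63.9).
Var = αβ/((α+β)²(α+β+1)) = 17.0·63.9/(80.9²·81.9) = 0.00202660; SD = √0.00202660 = 0.0450.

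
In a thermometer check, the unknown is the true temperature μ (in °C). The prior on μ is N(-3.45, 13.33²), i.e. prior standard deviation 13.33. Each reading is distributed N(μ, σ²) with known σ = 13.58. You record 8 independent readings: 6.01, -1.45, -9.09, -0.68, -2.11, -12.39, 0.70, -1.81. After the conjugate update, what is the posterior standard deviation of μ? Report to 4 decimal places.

For Normal data with known variance σ², a Normal(μ₀, σ₀²) prior on μ is conjugate. Posterior precision = 1/σ₀² + n/σ²; posterior mean is the precision-weighted average of μ₀ and x̄.
σ₀² = 13.33² = 177.6889, σ² = 13.58² = 184.4164; σ² + n·σ₀² = 184.4164 + 8·177.6889 = 1605.9276.
Posterior precision = 1/σ₀² + n/σ² = 1/177.6889 + 8/184.4164 = (σ² + n·σ₀²)/(σ₀²σ²) = 1605.9276/(177.6889·184.4164); posterior variance σₙ² = σ₀²σ²/(σ² + n·σ₀²) = 177.6889·184.4164/1605.9276 = 20.404872.
Posterior SD = √σₙ² = √(177.6889·184.4164/1605.9276) = 4.5172.

4.5172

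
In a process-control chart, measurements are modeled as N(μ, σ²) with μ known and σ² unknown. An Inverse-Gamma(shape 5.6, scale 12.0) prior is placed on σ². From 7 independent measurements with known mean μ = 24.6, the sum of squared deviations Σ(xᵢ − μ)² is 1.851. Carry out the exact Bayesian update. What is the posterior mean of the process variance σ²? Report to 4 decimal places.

With known mean μ and an Inverse-Gamma(α, β) prior on σ², the Normal likelihood is conjugate: posterior is Inv-Gamma(α + n/2, β + Σ(xᵢ−μ)²/2).
Posterior: Inv-Gamma(5.6 + 7/2, 12.0 + 1.851/2) = Inv-Gamma(9.10, 12.9255).
E[σ²|data] = β/(α−1) = 12.9255/8.10 = 1.5957.

1.5957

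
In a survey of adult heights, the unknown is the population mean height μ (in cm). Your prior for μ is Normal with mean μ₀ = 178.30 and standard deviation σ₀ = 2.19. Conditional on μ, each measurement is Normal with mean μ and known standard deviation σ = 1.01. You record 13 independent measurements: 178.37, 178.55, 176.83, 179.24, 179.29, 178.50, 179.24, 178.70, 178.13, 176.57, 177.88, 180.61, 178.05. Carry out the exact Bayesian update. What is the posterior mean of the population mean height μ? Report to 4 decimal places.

178.4559

For Normal data with known variance σ², a Normal(μ₀, σ₀²) prior on μ is conjugate. Posterior precision = 1/σ₀² + n/σ²; posterior mean is the precision-weighted average of μ₀ and x̄.
Σxᵢ = 178.37 + 178.55 + 176.83 + 179.24 + 179.29 + 178.50 + 179.24 + 178.70 + 178.13 + 176.57 + 177.88 + 180.61 + 178.05 = 2319.96, so n·x̄ = 2319.96.
σ₀² = 2.19² = 4.7961, σ² = 1.01² = 1.0201; σ² + n·σ₀² = 1.0201 + 13·4.7961 = 63.3694.
Posterior mean = (μ₀/σ₀² + n·x̄/σ²)/(1/σ₀² + n/σ²) = (σ²·μ₀ + σ₀²·n·x̄)/(σ² + n·σ₀²) = (1.0201·178.30 + 4.7961·2319.96)/63.3694 = 11308.643986/63.3694 = 178.4559.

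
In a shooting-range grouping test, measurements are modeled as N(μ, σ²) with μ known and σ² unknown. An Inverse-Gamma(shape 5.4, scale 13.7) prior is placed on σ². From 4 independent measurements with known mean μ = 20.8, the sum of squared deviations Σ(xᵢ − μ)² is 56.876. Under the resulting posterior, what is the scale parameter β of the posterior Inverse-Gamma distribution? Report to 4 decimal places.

42.1380

With known mean μ and an Inverse-Gamma(α, β) prior on σ², the Normal likelihood is conjugate: posterior is Inv-Gamma(α + n/2, β + Σ(xᵢ−μ)²/2).
Posterior: Inv-Gamma(5.4 + 4/2, 13.7 + 56.876/2) = Inv-Gamma(7.40, 42.1380).
Posterior β = 42.1380.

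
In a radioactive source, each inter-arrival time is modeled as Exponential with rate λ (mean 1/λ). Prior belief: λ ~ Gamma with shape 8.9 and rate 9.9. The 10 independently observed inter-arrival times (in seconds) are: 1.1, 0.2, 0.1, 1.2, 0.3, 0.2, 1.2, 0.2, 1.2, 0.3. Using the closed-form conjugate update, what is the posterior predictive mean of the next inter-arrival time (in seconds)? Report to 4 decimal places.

0.8883

With a Gamma(shape α, rate β) prior on the exponential rate λ, the posterior after n observations with total T = Σxᵢ is Gamma(α+n, β+T).
Sum of observations T = 6.0 seconds; n = 10.
Posterior: Gamma(8.9+10, 9.9+6.0) = Gamma(18.9, 15.9).
The predictive distribution for the next observation is Lomax; its mean is β/(α−1) = 15.9/17.9 = 0.8883.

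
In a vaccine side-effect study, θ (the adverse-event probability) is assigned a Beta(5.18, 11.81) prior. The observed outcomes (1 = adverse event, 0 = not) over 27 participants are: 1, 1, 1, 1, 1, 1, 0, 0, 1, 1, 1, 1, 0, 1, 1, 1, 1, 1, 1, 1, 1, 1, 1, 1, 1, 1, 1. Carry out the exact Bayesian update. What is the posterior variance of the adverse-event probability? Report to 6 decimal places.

The Beta prior is conjugate to a Binomial/Bernoulli likelihood; the update adds successes to α and failures to β.
Posterior: Beta(α+k, β+n−k) = Beta(5.18+24, 11.81+3) = Beta(29.18, 14.81).
Var = αβ/((α+β)²(α+β+1)) = 29.18·14.81/(43.99²·44.99) = 0.004964.

0.004964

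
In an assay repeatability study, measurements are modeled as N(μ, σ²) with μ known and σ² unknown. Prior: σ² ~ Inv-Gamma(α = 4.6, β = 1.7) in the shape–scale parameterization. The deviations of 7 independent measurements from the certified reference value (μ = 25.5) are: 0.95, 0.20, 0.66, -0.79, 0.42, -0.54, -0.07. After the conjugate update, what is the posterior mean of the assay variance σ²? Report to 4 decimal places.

0.4137

With known mean μ and an Inverse-Gamma(α, β) prior on σ², the Normal likelihood is conjugate: posterior is Inv-Gamma(α + n/2, β + Σ(xᵢ−μ)²/2).
Σ(xᵢ−μ)² = (0.95)² + (0.20)² + (0.66)² + (-0.79)² + (0.42)² + (-0.54)² + (-0.07)² = 2.4751.
Posterior: Inv-Gamma(4.6 + 7/2, 1.7 + 2.4751/2) = Inv-Gamma(8.10, 2.93755).
E[σ²|data] = β/(α−1) = 2.93755/7.10 = 0.4137.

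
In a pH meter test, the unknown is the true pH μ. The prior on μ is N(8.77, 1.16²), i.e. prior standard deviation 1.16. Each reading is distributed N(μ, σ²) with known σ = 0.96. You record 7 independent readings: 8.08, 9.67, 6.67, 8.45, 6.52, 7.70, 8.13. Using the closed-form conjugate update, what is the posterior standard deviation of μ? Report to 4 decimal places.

0.3463

For Normal data with known variance σ², a Normal(μ₀, σ₀²) prior on μ is conjugate. Posterior precision = 1/σ₀² + n/σ²; posterior mean is the precision-weighted average of μ₀ and x̄.
σ₀² = 1.16² = 1.3456, σ² = 0.96² = 0.9216; σ² + n·σ₀² = 0.9216 + 7·1.3456 = 10.3408.
Posterior precision = 1/σ₀² + n/σ² = 1/1.3456 + 7/0.9216 = (σ² + n·σ₀²)/(σ₀²σ²) = 10.3408/(1.3456·0.9216); posterior variance σₙ² = σ₀²σ²/(σ² + n·σ₀²) = 1.3456·0.9216/10.3408 = 0.119924.
Posterior SD = √σₙ² = √(1.3456·0.9216/10.3408) = 0.3463.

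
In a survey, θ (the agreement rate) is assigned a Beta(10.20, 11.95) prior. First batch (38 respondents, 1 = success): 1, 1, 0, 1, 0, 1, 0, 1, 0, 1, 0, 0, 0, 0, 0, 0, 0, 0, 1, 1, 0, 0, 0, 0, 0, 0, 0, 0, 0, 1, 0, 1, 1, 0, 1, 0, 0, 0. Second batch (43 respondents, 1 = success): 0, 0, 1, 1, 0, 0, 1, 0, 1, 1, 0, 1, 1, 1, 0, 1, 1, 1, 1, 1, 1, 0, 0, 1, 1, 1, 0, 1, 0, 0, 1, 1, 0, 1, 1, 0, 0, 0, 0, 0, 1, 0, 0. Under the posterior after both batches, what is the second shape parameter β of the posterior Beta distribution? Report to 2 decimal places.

The Beta prior is conjugate to a Binomial/Bernoulli likelihood; the update adds successes to α and failures to β.
After batch 1: Beta(10.20+12, 11.95+26) = Beta(22.20, 37.95).
After batch 2: Beta(22.20+23, 37.95+20) = Beta(45.20, 57.95).
Posterior β = 57.95.

57.95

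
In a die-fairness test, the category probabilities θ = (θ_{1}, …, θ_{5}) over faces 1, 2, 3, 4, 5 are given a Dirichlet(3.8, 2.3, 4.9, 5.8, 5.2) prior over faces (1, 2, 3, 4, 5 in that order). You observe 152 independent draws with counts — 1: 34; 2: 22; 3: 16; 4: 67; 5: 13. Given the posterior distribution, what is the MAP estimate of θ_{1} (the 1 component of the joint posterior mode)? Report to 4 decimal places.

0.2178

The Dirichlet prior is conjugate to the Multinomial likelihood: each posterior αⱼ = prior αⱼ + observed count nⱼ.
Posterior concentration: (37.8, 24.3, 20.9, 72.8, 18.2), total = 174.0.
Joint mode component: (α_{1}−1)/(Σα−K) = 36.8/169.0 = 0.2178.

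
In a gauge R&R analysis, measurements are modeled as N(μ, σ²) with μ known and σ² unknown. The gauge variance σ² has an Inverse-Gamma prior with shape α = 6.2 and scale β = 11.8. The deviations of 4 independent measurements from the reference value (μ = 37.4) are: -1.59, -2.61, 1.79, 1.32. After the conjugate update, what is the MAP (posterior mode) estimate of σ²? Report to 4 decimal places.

2.0591

With known mean μ and an Inverse-Gamma(α, β) prior on σ², the Normal likelihood is conjugate: posterior is Inv-Gamma(α + n/2, β + Σ(xᵢ−μ)²/2).
Σ(xᵢ−μ)² = (-1.59)² + (-2.61)² + (1.79)² + (1.32)² = 14.2867.
Posterior: Inv-Gamma(6.2 + 4/2, 11.8 + 14.2867/2) = Inv-Gamma(8.20, 18.94335).
Mode = β/(α+1) = 18.94335/9.20 = 2.0591.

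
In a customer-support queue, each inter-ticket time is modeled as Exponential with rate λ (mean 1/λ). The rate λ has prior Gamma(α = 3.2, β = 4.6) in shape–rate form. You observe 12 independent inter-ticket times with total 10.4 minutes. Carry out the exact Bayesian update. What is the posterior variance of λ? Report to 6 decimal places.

0.067556

With a Gamma(shape α, rate β) prior on the exponential rate λ, the posterior after n observations with total T = Σxᵢ is Gamma(α+n, β+T).
Posterior: Gamma(3.2+12, 4.6+10.4) = Gamma(15.2, 15.0).
Var = α/β² = 0.067556.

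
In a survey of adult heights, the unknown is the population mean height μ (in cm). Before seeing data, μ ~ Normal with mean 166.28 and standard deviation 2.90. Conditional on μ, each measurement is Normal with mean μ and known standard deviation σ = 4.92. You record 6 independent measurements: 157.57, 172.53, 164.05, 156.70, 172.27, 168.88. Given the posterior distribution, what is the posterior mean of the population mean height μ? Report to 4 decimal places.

For Normal data with known variance σ², a Normal(μ₀, σ₀²) prior on μ is conjugate. Posterior precision = 1/σ₀² + n/σ²; posterior mean is the precision-weighted average of μ₀ and x̄.
Σxᵢ = 157.57 + 172.53 + 164.05 + 156.70 + 172.27 + 168.88 = 992, so n·x̄ = 992.
σ₀² = 2.90² = 8.41, σ² = 4.92² = 24.2064; σ² + n·σ₀² = 24.2064 + 6·8.41 = 74.6664.
Posterior mean = (μ₀/σ₀² + n·x̄/σ²)/(1/σ₀² + n/σ²) = (σ²·μ₀ + σ₀²·n·x̄)/(σ² + n·σ₀²) = (24.2064·166.28 + 8.41·992)/74.6664 = 12367.760192/74.6664 = 165.6402.

165.6402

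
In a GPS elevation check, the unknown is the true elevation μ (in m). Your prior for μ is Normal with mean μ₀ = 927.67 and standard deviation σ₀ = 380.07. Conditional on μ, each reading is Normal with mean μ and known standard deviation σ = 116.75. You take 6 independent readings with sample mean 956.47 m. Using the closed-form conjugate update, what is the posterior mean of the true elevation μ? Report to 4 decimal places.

For Normal data with known variance σ², a Normal(μ₀, σ₀²) prior on μ is conjugate. Posterior precision = 1/σ₀² + n/σ²; posterior mean is the precision-weighted average of μ₀ and x̄.
n·x̄ = 6·956.47 = 5738.82.
σ₀² = 380.07² = 144453.2049, σ² = 116.75² = 13630.5625; σ² + n·σ₀² = 13630.5625 + 6·144453.2049 = 880349.7919.
Posterior mean = (μ₀/σ₀² + n·x̄/σ²)/(1/σ₀² + n/σ²) = (σ²·μ₀ + σ₀²·n·x̄)/(σ² + n·σ₀²) = (13630.5625·927.67 + 144453.2049·5738.82)/880349.7919 = 841635605.258593/880349.7919 = 956.0241.

956.0241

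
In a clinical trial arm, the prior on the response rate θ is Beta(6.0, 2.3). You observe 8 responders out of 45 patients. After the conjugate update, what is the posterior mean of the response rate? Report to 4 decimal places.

0.2627

The Beta prior is conjugate to a Binomial/Bernoulli likelihood; the update adds successes to α and failures to β.
Posterior: Beta(α+k, β+n−k) = Beta(6.0+8, 2.3+37) = Beta(14.0, 39.3).
Posterior mean = α/(α+β) = 14.0/53.3 = 0.2627.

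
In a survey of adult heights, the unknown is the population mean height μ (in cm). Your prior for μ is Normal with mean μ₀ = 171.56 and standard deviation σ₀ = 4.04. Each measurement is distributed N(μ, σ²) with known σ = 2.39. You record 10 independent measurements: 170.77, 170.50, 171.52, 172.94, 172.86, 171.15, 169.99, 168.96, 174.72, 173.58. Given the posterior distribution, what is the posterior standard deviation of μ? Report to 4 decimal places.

For Normal data with known variance σ², a Normal(μ₀, σ₀²) prior on μ is conjugate. Posterior precision = 1/σ₀² + n/σ²; posterior mean is the precision-weighted average of μ₀ and x̄.
σ₀² = 4.04² = 16.3216, σ² = 2.39² = 5.7121; σ² + n·σ₀² = 5.7121 + 10·16.3216 = 168.9281.
Posterior precision = 1/σ₀² + n/σ² = 1/16.3216 + 10/5.7121 = (σ² + n·σ₀²)/(σ₀²σ²) = 168.9281/(16.3216·5.7121); posterior variance σₙ² = σ₀²σ²/(σ² + n·σ₀²) = 16.3216·5.7121/168.9281 = 0.551895.
Posterior SD = √σₙ² = √(16.3216·5.7121/168.9281) = 0.7429.

0.7429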